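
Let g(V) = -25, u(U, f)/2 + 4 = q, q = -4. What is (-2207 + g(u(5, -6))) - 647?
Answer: -2879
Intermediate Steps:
u(U, f) = -16 (u(U, f) = -8 + 2*(-4) = -8 - 8 = -16)
(-2207 + g(u(5, -6))) - 647 = (-2207 - 25) - 647 = -2232 - 647 = -2879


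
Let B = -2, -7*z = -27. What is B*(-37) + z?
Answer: 545/7 ≈ 77.857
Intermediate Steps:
z = 27/7 (z = -⅐*(-27) = 27/7 ≈ 3.8571)
B*(-37) + z = -2*(-37) + 27/7 = 74 + 27/7 = 545/7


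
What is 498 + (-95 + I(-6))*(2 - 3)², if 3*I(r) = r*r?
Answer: 415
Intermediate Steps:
I(r) = r²/3 (I(r) = (r*r)/3 = r²/3)
498 + (-95 + I(-6))*(2 - 3)² = 498 + (-95 + (⅓)*(-6)²)*(2 - 3)² = 498 + (-95 + (⅓)*36)*(-1)² = 498 + (-95 + 12)*1 = 498 - 83*1 = 498 - 83 = 415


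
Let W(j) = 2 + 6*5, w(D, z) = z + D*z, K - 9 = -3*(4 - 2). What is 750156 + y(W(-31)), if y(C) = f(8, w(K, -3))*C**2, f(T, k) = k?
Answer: 737868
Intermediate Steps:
K = 3 (K = 9 - 3*(4 - 2) = 9 - 3*2 = 9 - 6 = 3)
W(j) = 32 (W(j) = 2 + 30 = 32)
y(C) = -12*C**2 (y(C) = (-3*(1 + 3))*C**2 = (-3*4)*C**2 = -12*C**2)
750156 + y(W(-31)) = 750156 - 12*32**2 = 750156 - 12*1024 = 750156 - 12288 = 737868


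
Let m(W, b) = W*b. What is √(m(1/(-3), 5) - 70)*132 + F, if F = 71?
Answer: 71 + 44*I*√645 ≈ 71.0 + 1117.5*I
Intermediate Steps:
√(m(1/(-3), 5) - 70)*132 + F = √((1/(-3))*5 - 70)*132 + 71 = √((1*(-⅓))*5 - 70)*132 + 71 = √(-⅓*5 - 70)*132 + 71 = √(-5/3 - 70)*132 + 71 = √(-215/3)*132 + 71 = (I*√645/3)*132 + 71 = 44*I*√645 + 71 = 71 + 44*I*√645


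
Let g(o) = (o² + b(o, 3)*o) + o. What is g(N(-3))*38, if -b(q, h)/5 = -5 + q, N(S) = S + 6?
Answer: 1596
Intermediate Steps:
N(S) = 6 + S
b(q, h) = 25 - 5*q (b(q, h) = -5*(-5 + q) = 25 - 5*q)
g(o) = o + o² + o*(25 - 5*o) (g(o) = (o² + (25 - 5*o)*o) + o = (o² + o*(25 - 5*o)) + o = o + o² + o*(25 - 5*o))
g(N(-3))*38 = (2*(6 - 3)*(13 - 2*(6 - 3)))*38 = (2*3*(13 - 2*3))*38 = (2*3*(13 - 6))*38 = (2*3*7)*38 = 42*38 = 1596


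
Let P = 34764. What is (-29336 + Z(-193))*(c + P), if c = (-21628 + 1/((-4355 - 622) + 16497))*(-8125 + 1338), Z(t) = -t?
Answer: -49292833706846459/11520 ≈ -4.2789e+12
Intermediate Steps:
c = 1691011991933/11520 (c = (-21628 + 1/(-4977 + 16497))*(-6787) = (-21628 + 1/11520)*(-6787) = -249154559/11520*(-6787) = 1691011991933/11520 ≈ 1.4679e+8)
(-29336 + Z(-193))*(c + P) = (-29336 - 1*(-193))*(1691011991933/11520 + 34764) = (-29336 + 193)*(1691412473213/11520) = -29143*1691412473213/11520 = -49292833706846459/11520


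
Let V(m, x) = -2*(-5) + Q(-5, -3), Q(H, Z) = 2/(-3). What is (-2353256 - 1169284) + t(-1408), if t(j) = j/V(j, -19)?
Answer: -24658836/7 ≈ -3.5227e+6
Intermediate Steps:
Q(H, Z) = -2/3 (Q(H, Z) = 2*(-1/3) = -2/3)
V(m, x) = 28/3 (V(m, x) = -2*(-5) - 2/3 = 10 - 2/3 = 28/3)
t(j) = 3*j/28 (t(j) = j/(28/3) = j*(3/28) = 3*j/28)
(-2353256 - 1169284) + t(-1408) = (-2353256 - 1169284) + (3/28)*(-1408) = -3522540 - 1056/7 = -24658836/7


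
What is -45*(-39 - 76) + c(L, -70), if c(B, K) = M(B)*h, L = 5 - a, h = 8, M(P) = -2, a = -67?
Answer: 5159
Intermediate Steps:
L = 72 (L = 5 - 1*(-67) = 5 + 67 = 72)
c(B, K) = -16 (c(B, K) = -2*8 = -16)
-45*(-39 - 76) + c(L, -70) = -45*(-39 - 76) - 16 = -45*(-115) - 16 = 5175 - 16 = 5159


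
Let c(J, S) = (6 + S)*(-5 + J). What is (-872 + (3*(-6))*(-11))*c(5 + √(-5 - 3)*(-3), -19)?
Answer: -52572*I*√2 ≈ -74348.0*I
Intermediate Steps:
c(J, S) = (-5 + J)*(6 + S)
(-872 + (3*(-6))*(-11))*c(5 + √(-5 - 3)*(-3), -19) = (-872 + (3*(-6))*(-11))*(-30 - 5*(-19) + 6*(5 + √(-5 - 3)*(-3)) + (5 + √(-5 - 3)*(-3))*(-19)) = (-872 - 18*(-11))*(-30 + 95 + 6*(5 + √(-8)*(-3)) + (5 + √(-8)*(-3))*(-19)) = (-872 + 198)*(-30 + 95 + 6*(5 + (2*I*√2)*(-3)) + (5 + (2*I*√2)*(-3))*(-19)) = -674*(-30 + 95 + 6*(5 - 6*I*√2) + (5 - 6*I*√2)*(-19)) = -674*(-30 + 95 + (30 - 36*I*√2) + (-95 + 114*I*√2)) = -52572*I*√2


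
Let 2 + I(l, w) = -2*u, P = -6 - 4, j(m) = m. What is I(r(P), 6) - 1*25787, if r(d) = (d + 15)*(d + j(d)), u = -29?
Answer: -25731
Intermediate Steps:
P = -10
r(d) = 2*d*(15 + d) (r(d) = (d + 15)*(d + d) = (15 + d)*(2*d) = 2*d*(15 + d))
I(l, w) = 56 (I(l, w) = -2 - 2*(-29) = -2 + 58 = 56)
I(r(P), 6) - 1*25787 = 56 - 1*25787 = 56 - 25787 = -25731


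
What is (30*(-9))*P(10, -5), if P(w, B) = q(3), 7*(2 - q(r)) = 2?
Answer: -3240/7 ≈ -462.86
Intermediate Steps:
q(r) = 12/7 (q(r) = 2 - 1/7*2 = 2 - 2/7 = 12/7)
P(w, B) = 12/7
(30*(-9))*P(10, -5) = (30*(-9))*(12/7) = -270*12/7 = -3240/7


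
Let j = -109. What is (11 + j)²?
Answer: 9604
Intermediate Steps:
(11 + j)² = (11 - 109)² = (-98)² = 9604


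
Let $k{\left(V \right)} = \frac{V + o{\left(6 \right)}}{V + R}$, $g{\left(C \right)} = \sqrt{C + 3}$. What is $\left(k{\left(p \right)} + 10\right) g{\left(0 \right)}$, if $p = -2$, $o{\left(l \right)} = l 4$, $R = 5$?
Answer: $\frac{52 \sqrt{3}}{3} \approx 30.022$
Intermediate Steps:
$o{\left(l \right)} = 4 l$
$g{\left(C \right)} = \sqrt{3 + C}$
$k{\left(V \right)} = \frac{24 + V}{5 + V}$ ($k{\left(V \right)} = \frac{V + 4 \cdot 6}{V + 5} = \frac{V + 24}{5 + V} = \frac{24 + V}{5 + V}$)
$\left(k{\left(p \right)} + 10\right) g{\left(0 \right)} = \left(\frac{24 - 2}{5 - 2} + 10\right) \sqrt{3 + 0} = \left(\frac{1}{3} \cdot 22 + 10\right) \sqrt{3} = \left(\frac{22}{3} + 10\right) \sqrt{3} = \frac{52 \sqrt{3}}{3}$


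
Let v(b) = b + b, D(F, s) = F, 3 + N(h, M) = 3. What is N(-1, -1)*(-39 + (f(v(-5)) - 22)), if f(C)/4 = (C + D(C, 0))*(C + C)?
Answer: 0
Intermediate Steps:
N(h, M) = 0 (N(h, M) = -3 + 3 = 0)
v(b) = 2*b
f(C) = 16*C² (f(C) = 4*((C + C)*(C + C)) = 4*((2*C)*(2*C)) = 4*(4*C²) = 16*C²)
N(-1, -1)*(-39 + (f(v(-5)) - 22)) = 0*(-39 + (16*(2*(-5))² - 22)) = 0*(-39 + (16*(-10)² - 22)) = 0*(-39 + (16*100 - 22)) = 0*(-39 + (1600 - 22)) = 0*(-39 + 1578) = 0*1539 = 0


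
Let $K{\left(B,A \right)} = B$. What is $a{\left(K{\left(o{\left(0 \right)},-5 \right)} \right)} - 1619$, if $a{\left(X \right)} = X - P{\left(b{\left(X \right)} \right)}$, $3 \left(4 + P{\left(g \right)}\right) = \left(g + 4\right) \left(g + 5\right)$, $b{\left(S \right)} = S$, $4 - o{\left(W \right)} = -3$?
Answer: $-1652$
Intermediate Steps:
$o{\left(W \right)} = 7$ ($o{\left(W \right)} = 4 - -3 = 4 + 3 = 7$)
$P{\left(g \right)} = -4 + \frac{\left(4 + g\right) \left(5 + g\right)}{3}$ ($P{\left(g \right)} = -4 + \frac{\left(g + 4\right) \left(g + 5\right)}{3} = -4 + \frac{\left(4 + g\right) \left(5 + g\right)}{3}$)
$a{\left(X \right)} = - \frac{8}{3} - 2 X - \frac{X^{2}}{3}$ ($a{\left(X \right)} = X - \left(\frac{8}{3} + 3 X + \frac{X^{2}}{3}\right) = - \frac{8}{3} - 2 X - \frac{X^{2}}{3}$)
$a{\left(K{\left(o{\left(0 \right)},-5 \right)} \right)} - 1619 = \left(- \frac{8}{3} - 14 - \frac{7^{2}}{3}\right) - 1619 = \left(- \frac{8}{3} - 14 - \frac{49}{3}\right) - 1619 = -33 - 1619 = -1652$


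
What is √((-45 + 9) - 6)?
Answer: I*√42 ≈ 6.4807*I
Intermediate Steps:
√((-45 + 9) - 6) = √(-36 - 6) = √(-42) = I*√42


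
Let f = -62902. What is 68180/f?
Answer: -4870/4493 ≈ -1.0839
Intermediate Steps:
68180/f = 68180/(-62902) = 68180*(-1/62902) = -4870/4493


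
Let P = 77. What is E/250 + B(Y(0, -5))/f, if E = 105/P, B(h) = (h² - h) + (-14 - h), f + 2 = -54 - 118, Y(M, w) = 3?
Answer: 1643/23925 ≈ 0.068673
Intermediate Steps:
f = -174 (f = -2 + (-54 - 118) = -2 - 172 = -174)
B(h) = -14 + h² - 2*h
E = 15/11 (E = 105/77 = 105*(1/77) = 15/11 ≈ 1.3636)
E/250 + B(Y(0, -5))/f = (15/11)/250 + (-14 + 3² - 2*3)/(-174) = (15/11)*(1/250) + (-14 + 9 - 6)*(-1/174) = 3/550 - 11*(-1/174) = 3/550 + 11/174 = 1643/23925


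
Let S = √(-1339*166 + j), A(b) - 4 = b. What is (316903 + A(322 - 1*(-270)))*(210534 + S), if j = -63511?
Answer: 66844334466 + 317499*I*√285785 ≈ 6.6844e+10 + 1.6973e+8*I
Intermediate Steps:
A(b) = 4 + b
S = I*√285785 (S = √(-1339*166 - 63511) = √(-222274 - 63511) = √(-285785) = I*√285785 ≈ 534.59*I)
(316903 + A(322 - 1*(-270)))*(210534 + S) = (316903 + (4 + (322 - 1*(-270))))*(210534 + I*√285785) = (316903 + (4 + (322 + 270)))*(210534 + I*√285785) = (316903 + (4 + 592))*(210534 + I*√285785) = (316903 + 596)*(210534 + I*√285785) = 317499*(210534 + I*√285785) = 66844334466 + 317499*I*√285785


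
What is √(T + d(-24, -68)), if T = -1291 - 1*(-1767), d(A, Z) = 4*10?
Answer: 2*√129 ≈ 22.716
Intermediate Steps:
d(A, Z) = 40
T = 476 (T = -1291 + 1767 = 476)
√(T + d(-24, -68)) = √(476 + 40) = √516 = 2*√129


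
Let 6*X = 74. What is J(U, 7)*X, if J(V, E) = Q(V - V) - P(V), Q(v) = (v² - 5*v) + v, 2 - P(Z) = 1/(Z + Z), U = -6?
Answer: -925/36 ≈ -25.694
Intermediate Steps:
P(Z) = 2 - 1/(2*Z) (P(Z) = 2 - 1/(Z + Z) = 2 - 1/(2*Z))
Q(v) = v² - 4*v
J(V, E) = -2 + 1/(2*V) (J(V, E) = (V - V)*(-4 + (V - V)) - (2 - 1/(2*V)) = 0*(-4 + 0) + (-2 + 1/(2*V)) = 0*(-4) + (-2 + 1/(2*V)) = 0 + (-2 + 1/(2*V)) = -2 + 1/(2*V))
X = 37/3 (X = (⅙)*74 = 37/3 ≈ 12.333)
J(U, 7)*X = (-2 + (½)/(-6))*(37/3) = (-2 + (½)*(-⅙))*(37/3) = (-2 - 1/12)*(37/3) = -25/12*37/3 = -925/36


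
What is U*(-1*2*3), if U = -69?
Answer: 414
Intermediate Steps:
U*(-1*2*3) = -69*(-1*2)*3 = -(-138)*3 = -69*(-6) = 414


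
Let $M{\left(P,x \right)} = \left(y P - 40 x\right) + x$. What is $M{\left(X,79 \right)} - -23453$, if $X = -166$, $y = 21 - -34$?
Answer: $11242$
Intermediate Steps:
$y = 55$ ($y = 21 + 34 = 55$)
$M{\left(P,x \right)} = - 39 x + 55 P$ ($M{\left(P,x \right)} = \left(55 P - 40 x\right) + x = \left(- 40 x + 55 P\right) + x = - 39 x + 55 P$)
$M{\left(X,79 \right)} - -23453 = \left(\left(-39\right) 79 + 55 \left(-166\right)\right) - -23453 = \left(-3081 - 9130\right) + 23453 = -12211 + 23453 = 11242$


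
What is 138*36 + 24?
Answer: 4992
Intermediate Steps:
138*36 + 24 = 4968 + 24 = 4992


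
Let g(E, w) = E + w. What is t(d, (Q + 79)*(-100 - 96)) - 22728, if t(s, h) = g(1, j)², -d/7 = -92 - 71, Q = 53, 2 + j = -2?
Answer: -22719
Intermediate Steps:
j = -4 (j = -2 - 2 = -4)
d = 1141 (d = -7*(-92 - 71) = -7*(-163) = 1141)
t(s, h) = 9 (t(s, h) = (1 - 4)² = (-3)² = 9)
t(d, (Q + 79)*(-100 - 96)) - 22728 = 9 - 22728 = -22719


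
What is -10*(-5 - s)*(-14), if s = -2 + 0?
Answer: -420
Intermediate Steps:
s = -2
-10*(-5 - s)*(-14) = -10*(-5 - 1*(-2))*(-14) = -10*(-5 + 2)*(-14) = -10*(-3)*(-14) = 30*(-14) = -420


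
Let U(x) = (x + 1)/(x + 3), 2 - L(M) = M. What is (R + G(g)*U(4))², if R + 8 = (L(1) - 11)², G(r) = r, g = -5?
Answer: 383161/49 ≈ 7819.6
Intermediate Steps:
L(M) = 2 - M
U(x) = (1 + x)/(3 + x)
R = 92 (R = -8 + ((2 - 1*1) - 11)² = -8 + ((2 - 1) - 11)² = -8 + (1 - 11)² = -8 + (-10)² = -8 + 100 = 92)
(R + G(g)*U(4))² = (92 - 5*(1 + 4)/(3 + 4))² = (92 - 5*5/7)² = (92 - 25/7)² = (619/7)² = 383161/49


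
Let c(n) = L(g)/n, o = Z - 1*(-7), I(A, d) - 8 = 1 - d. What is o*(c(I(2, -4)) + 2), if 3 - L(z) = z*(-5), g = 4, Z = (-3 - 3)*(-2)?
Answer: 931/13 ≈ 71.615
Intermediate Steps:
Z = 12 (Z = -6*(-2) = 12)
L(z) = 3 + 5*z (L(z) = 3 - z*(-5) = 3 - (-5)*z = 3 + 5*z)
I(A, d) = 9 - d (I(A, d) = 8 + (1 - d) = 9 - d)
o = 19 (o = 12 - 1*(-7) = 12 + 7 = 19)
c(n) = 23/n (c(n) = (3 + 5*4)/n = (3 + 20)/n = 23/n)
o*(c(I(2, -4)) + 2) = 19*(23/(9 - 1*(-4)) + 2) = 19*(23/(9 + 4) + 2) = 19*(23/13 + 2) = 19*(49/13) = 931/13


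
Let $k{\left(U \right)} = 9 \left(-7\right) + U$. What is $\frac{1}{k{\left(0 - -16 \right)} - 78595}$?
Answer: $- \frac{1}{78642} \approx -1.2716 \cdot 10^{-5}$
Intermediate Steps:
$k{\left(U \right)} = -63 + U$
$\frac{1}{k{\left(0 - -16 \right)} - 78595} = \frac{1}{\left(-63 + \left(0 - -16\right)\right) - 78595} = \frac{1}{\left(-63 + \left(0 + 16\right)\right) - 78595} = \frac{1}{\left(-63 + 16\right) - 78595} = \frac{1}{-47 - 78595} = \frac{1}{-78642} = - \frac{1}{78642}$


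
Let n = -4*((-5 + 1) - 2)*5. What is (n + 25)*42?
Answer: 6090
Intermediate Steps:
n = 120 (n = -4*(-4 - 2)*5 = -4*(-6)*5 = 24*5 = 120)
(n + 25)*42 = (120 + 25)*42 = 145*42 = 6090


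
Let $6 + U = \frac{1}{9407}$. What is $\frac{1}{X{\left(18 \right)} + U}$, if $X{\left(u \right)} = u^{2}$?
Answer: $\frac{9407}{2991427} \approx 0.0031447$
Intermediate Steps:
$U = - \frac{56441}{9407}$ ($U = -6 + \frac{1}{9407} = - \frac{56441}{9407} \approx -5.9999$)
$\frac{1}{X{\left(18 \right)} + U} = \frac{1}{18^{2} - \frac{56441}{9407}} = \frac{1}{324 - \frac{56441}{9407}} = \frac{1}{\frac{2991427}{9407}} = \frac{9407}{2991427}$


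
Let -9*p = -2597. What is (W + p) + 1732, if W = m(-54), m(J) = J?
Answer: 17699/9 ≈ 1966.6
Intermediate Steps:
W = -54
p = 2597/9 (p = -⅑*(-2597) = 2597/9 ≈ 288.56)
(W + p) + 1732 = (-54 + 2597/9) + 1732 = 2111/9 + 1732 = 17699/9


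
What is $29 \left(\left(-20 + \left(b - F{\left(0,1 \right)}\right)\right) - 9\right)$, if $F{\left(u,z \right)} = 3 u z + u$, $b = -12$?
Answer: $-1189$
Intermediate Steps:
$F{\left(u,z \right)} = u + 3 u z$ ($F{\left(u,z \right)} = 3 u z + u = u + 3 u z$)
$29 \left(\left(-20 + \left(b - F{\left(0,1 \right)}\right)\right) - 9\right) = 29 \left(\left(-20 - \left(12 + 0 \left(1 + 3 \cdot 1\right)\right)\right) - 9\right) = 29 \left(\left(-20 - \left(12 + 0 \left(1 + 3\right)\right)\right) - 9\right) = 29 \left(\left(-20 - \left(12 + 0 \cdot 4\right)\right) - 9\right) = 29 \left(\left(-20 - 12\right) - 9\right) = 29 \left(-32 - 9\right) = 29 \left(-41\right) = -1189$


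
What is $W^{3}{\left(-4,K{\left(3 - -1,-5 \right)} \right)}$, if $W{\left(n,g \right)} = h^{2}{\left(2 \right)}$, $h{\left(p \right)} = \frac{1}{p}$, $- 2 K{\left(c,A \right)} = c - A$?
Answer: $\frac{1}{64} \approx 0.015625$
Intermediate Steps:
$K{\left(c,A \right)} = \frac{A}{2} - \frac{c}{2}$ ($K{\left(c,A \right)} = - \frac{c - A}{2} = \frac{A}{2} - \frac{c}{2}$)
$W{\left(n,g \right)} = \frac{1}{4}$ ($W{\left(n,g \right)} = \left(\frac{1}{2}\right)^{2} = \frac{1}{4}$)
$W^{3}{\left(-4,K{\left(3 - -1,-5 \right)} \right)} = \left(\frac{1}{4}\right)^{3} = \frac{1}{64}$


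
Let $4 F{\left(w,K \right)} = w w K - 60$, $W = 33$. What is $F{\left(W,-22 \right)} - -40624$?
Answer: $\frac{69239}{2} \approx 34620.0$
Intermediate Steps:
$F{\left(w,K \right)} = -15 + \frac{K w^{2}}{4}$ ($F{\left(w,K \right)} = \frac{w w K - 60}{4} = \frac{w^{2} K - 60}{4} = \frac{K w^{2} - 60}{4} = \frac{-60 + K w^{2}}{4} = -15 + \frac{K w^{2}}{4}$)
$F{\left(W,-22 \right)} - -40624 = \left(-15 + \frac{1}{4} \left(-22\right) 33^{2}\right) - -40624 = \left(-15 + \frac{1}{4} \left(-22\right) 1089\right) + 40624 = \left(-15 - \frac{11979}{2}\right) + 40624 = - \frac{12009}{2} + 40624 = \frac{69239}{2}$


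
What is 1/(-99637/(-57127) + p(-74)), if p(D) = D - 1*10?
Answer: -57127/4699031 ≈ -0.012157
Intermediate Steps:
p(D) = -10 + D (p(D) = D - 10 = -10 + D)
1/(-99637/(-57127) + p(-74)) = 1/(-99637/(-57127) + (-10 - 74)) = 1/(-99637*(-1/57127) - 84) = 1/(99637/57127 - 84) = 1/(-4699031/57127) = -57127/4699031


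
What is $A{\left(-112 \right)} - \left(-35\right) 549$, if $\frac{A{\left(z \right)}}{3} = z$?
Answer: $18879$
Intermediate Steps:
$A{\left(z \right)} = 3 z$
$A{\left(-112 \right)} - \left(-35\right) 549 = 3 \left(-112\right) - \left(-35\right) 549 = -336 - -19215 = -336 + 19215 = 18879$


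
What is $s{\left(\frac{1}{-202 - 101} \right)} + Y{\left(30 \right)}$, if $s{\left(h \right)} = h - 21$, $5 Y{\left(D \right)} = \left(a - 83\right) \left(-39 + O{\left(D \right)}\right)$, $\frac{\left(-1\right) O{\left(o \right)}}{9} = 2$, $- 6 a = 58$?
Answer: $\frac{1568626}{1515} \approx 1035.4$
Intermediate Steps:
$a = - \frac{29}{3}$ ($a = \left(- \frac{1}{6}\right) 58 = - \frac{29}{3} \approx -9.6667$)
$O{\left(o \right)} = -18$ ($O{\left(o \right)} = \left(-9\right) 2 = -18$)
$Y{\left(D \right)} = \frac{5282}{5}$ ($Y{\left(D \right)} = \frac{\left(- \frac{29}{3} - 83\right) \left(-39 - 18\right)}{5} = \frac{\left(- \frac{278}{3}\right) \left(-57\right)}{5} = \frac{1}{5} \cdot 5282 = \frac{5282}{5}$)
$s{\left(h \right)} = -21 + h$
$s{\left(\frac{1}{-202 - 101} \right)} + Y{\left(30 \right)} = \left(-21 + \frac{1}{-202 - 101}\right) + \frac{5282}{5} = \left(-21 + \frac{1}{-303}\right) + \frac{5282}{5} = \left(-21 - \frac{1}{303}\right) + \frac{5282}{5} = - \frac{6364}{303} + \frac{5282}{5} = \frac{1568626}{1515}$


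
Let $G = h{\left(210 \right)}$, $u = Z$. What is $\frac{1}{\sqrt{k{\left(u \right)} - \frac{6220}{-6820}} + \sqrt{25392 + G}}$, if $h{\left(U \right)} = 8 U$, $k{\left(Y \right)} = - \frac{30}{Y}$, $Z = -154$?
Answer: $\frac{2387}{\sqrt{6306454} + 57288 \sqrt{47}} \approx 0.0060391$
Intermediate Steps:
$u = -154$
$G = 1680$ ($G = 8 \cdot 210 = 1680$)
$\frac{1}{\sqrt{k{\left(u \right)} - \frac{6220}{-6820}} + \sqrt{25392 + G}} = \frac{1}{\sqrt{- \frac{30}{-154} - \frac{6220}{-6820}} + \sqrt{25392 + 1680}} = \frac{1}{\sqrt{\left(-30\right) \left(- \frac{1}{154}\right) - - \frac{311}{341}} + \sqrt{27072}} = \frac{1}{\sqrt{\frac{15}{77} + \frac{311}{341}} + 24 \sqrt{47}} = \frac{1}{\sqrt{\frac{2642}{2387}} + 24 \sqrt{47}} = \frac{1}{\frac{\sqrt{6306454}}{2387} + 24 \sqrt{47}} = \frac{1}{24 \sqrt{47} + \frac{\sqrt{6306454}}{2387}}$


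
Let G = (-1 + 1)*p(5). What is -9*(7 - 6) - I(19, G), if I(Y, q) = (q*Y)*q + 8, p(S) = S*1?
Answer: -17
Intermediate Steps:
p(S) = S
G = 0 (G = (-1 + 1)*5 = 0*5 = 0)
I(Y, q) = 8 + Y*q**2 (I(Y, q) = (Y*q)*q + 8 = Y*q**2 + 8 = 8 + Y*q**2)
-9*(7 - 6) - I(19, G) = -9*(7 - 6) - (8 + 19*0**2) = -9*1 - (8 + 19*0) = -9 - (8 + 0) = -9 - 1*8 = -9 - 8 = -17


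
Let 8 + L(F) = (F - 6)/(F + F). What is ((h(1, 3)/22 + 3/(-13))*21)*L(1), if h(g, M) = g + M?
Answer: 3087/286 ≈ 10.794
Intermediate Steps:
L(F) = -8 + (-6 + F)/(2*F) (L(F) = -8 + (F - 6)/(F + F) = -8 + (-6 + F)/((2*F)) = -8 + (-6 + F)*(1/(2*F)) = -8 + (-6 + F)/(2*F))
h(g, M) = M + g
((h(1, 3)/22 + 3/(-13))*21)*L(1) = (((3 + 1)/22 + 3/(-13))*21)*(-15/2 - 3/1) = ((4*(1/22) + 3*(-1/13))*21)*(-15/2 - 3*1) = ((2/11 - 3/13)*21)*(-15/2 - 3) = -7/143*21*(-21/2) = -147/143*(-21/2) = 3087/286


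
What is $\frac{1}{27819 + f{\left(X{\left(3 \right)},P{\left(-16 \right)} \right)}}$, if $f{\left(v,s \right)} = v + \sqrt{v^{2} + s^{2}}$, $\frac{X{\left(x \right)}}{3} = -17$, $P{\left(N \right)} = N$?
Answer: $\frac{27768}{771058967} - \frac{\sqrt{2857}}{771058967} \approx 3.5943 \cdot 10^{-5}$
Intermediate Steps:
$X{\left(x \right)} = -51$ ($X{\left(x \right)} = 3 \left(-17\right) = -51$)
$f{\left(v,s \right)} = v + \sqrt{s^{2} + v^{2}}$
$\frac{1}{27819 + f{\left(X{\left(3 \right)},P{\left(-16 \right)} \right)}} = \frac{1}{27819 - \left(51 - \sqrt{\left(-16\right)^{2} + \left(-51\right)^{2}}\right)} = \frac{1}{27819 - \left(51 - \sqrt{256 + 2601}\right)} = \frac{1}{27819 - \left(51 - \sqrt{2857}\right)} = \frac{1}{27768 + \sqrt{2857}}$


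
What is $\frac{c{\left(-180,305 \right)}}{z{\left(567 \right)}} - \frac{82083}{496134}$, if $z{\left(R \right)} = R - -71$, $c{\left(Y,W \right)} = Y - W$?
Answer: $- \frac{24416162}{26377791} \approx -0.92563$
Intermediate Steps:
$z{\left(R \right)} = 71 + R$ ($z{\left(R \right)} = R + 71 = 71 + R$)
$\frac{c{\left(-180,305 \right)}}{z{\left(567 \right)}} - \frac{82083}{496134} = \frac{-180 - 305}{71 + 567} - \frac{82083}{496134} = \frac{-180 - 305}{638} - \frac{27361}{165378} = \left(-485\right) \frac{1}{638} - \frac{27361}{165378} = - \frac{485}{638} - \frac{27361}{165378} = - \frac{24416162}{26377791}$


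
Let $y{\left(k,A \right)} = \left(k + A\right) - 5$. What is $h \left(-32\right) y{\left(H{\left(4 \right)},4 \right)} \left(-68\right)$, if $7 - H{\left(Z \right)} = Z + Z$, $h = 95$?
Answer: $-413440$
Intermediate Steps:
$H{\left(Z \right)} = 7 - 2 Z$ ($H{\left(Z \right)} = 7 - \left(Z + Z\right) = 7 - 2 Z$)
$y{\left(k,A \right)} = -5 + A + k$ ($y{\left(k,A \right)} = \left(A + k\right) - 5 = -5 + A + k$)
$h \left(-32\right) y{\left(H{\left(4 \right)},4 \right)} \left(-68\right) = 95 \left(-32\right) \left(-5 + 4 + \left(7 - 8\right)\right) \left(-68\right) = - 3040 \left(-5 + 4 + \left(7 - 8\right)\right) \left(-68\right) = - 3040 \left(-5 + 4 - 1\right) \left(-68\right) = - 3040 \left(\left(-2\right) \left(-68\right)\right) = \left(-3040\right) 136 = -413440$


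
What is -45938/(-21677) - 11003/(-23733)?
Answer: 1328758585/514460241 ≈ 2.5828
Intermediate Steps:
-45938/(-21677) - 11003/(-23733) = -45938*(-1/21677) - 11003*(-1/23733) = 45938/21677 + 11003/23733 = 1328758585/514460241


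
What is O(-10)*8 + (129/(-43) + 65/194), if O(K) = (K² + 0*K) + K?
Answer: 139163/194 ≈ 717.33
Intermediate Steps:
O(K) = K + K² (O(K) = (K² + 0) + K = K² + K = K + K²)
O(-10)*8 + (129/(-43) + 65/194) = -10*(1 - 10)*8 + (129/(-43) + 65/194) = -10*(-9)*8 + (129*(-1/43) + 65*(1/194)) = 90*8 + (-3 + 65/194) = 720 - 517/194 = 139163/194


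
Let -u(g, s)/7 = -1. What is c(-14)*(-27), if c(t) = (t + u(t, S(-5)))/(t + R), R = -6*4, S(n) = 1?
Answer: -189/38 ≈ -4.9737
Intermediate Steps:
R = -24
u(g, s) = 7 (u(g, s) = -7*(-1) = 7)
c(t) = (7 + t)/(-24 + t) (c(t) = (t + 7)/(t - 24) = (7 + t)/(-24 + t))
c(-14)*(-27) = ((7 - 14)/(-24 - 14))*(-27) = (-7/(-38))*(-27) = -1/38*(-7)*(-27) = (7/38)*(-27) = -189/38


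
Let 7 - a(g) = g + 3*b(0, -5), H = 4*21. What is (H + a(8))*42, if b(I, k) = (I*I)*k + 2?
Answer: 3234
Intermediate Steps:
b(I, k) = 2 + k*I² (b(I, k) = I²*k + 2 = k*I² + 2 = 2 + k*I²)
H = 84
a(g) = 1 - g (a(g) = 7 - (g + 3*(2 - 5*0²)) = 7 - (g + 3*(2 - 5*0)) = 7 - (g + 3*(2 + 0)) = 7 - (g + 3*2) = 7 - (g + 6) = 7 - (6 + g) = 7 + (-6 - g) = 1 - g)
(H + a(8))*42 = (84 + (1 - 1*8))*42 = (84 + (1 - 8))*42 = (84 - 7)*42 = 77*42 = 3234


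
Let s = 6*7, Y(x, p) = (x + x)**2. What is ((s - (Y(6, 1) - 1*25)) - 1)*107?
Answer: -8346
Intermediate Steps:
Y(x, p) = 4*x**2 (Y(x, p) = (2*x)**2 = 4*x**2)
s = 42
((s - (Y(6, 1) - 1*25)) - 1)*107 = ((42 - (4*6**2 - 1*25)) - 1)*107 = ((42 - (4*36 - 25)) - 1)*107 = ((42 - (144 - 25)) - 1)*107 = ((42 - 1*119) - 1)*107 = ((42 - 119) - 1)*107 = (-77 - 1)*107 = -78*107 = -8346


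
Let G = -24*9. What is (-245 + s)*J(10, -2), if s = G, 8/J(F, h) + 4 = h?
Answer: 1844/3 ≈ 614.67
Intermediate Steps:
G = -216
J(F, h) = 8/(-4 + h)
s = -216
(-245 + s)*J(10, -2) = (-245 - 216)*(8/(-4 - 2)) = -3688/(-6) = -3688*(-1)/6 = -461*(-4/3) = 1844/3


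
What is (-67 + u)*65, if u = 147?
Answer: 5200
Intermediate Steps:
(-67 + u)*65 = (-67 + 147)*65 = 80*65 = 5200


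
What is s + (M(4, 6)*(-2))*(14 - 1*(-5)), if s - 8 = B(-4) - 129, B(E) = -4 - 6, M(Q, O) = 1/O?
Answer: -412/3 ≈ -137.33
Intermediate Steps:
B(E) = -10
s = -131 (s = 8 + (-10 - 129) = 8 - 139 = -131)
s + (M(4, 6)*(-2))*(14 - 1*(-5)) = -131 + (-2/6)*(14 - 1*(-5)) = -131 + ((⅙)*(-2))*(14 + 5) = -131 - ⅓*19 = -131 - 19/3 = -412/3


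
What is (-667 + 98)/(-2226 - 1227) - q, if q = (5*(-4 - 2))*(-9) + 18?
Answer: -993895/3453 ≈ -287.83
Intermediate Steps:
q = 288 (q = (5*(-6))*(-9) + 18 = -30*(-9) + 18 = 270 + 18 = 288)
(-667 + 98)/(-2226 - 1227) - q = (-667 + 98)/(-2226 - 1227) - 1*288 = -569/(-3453) - 288 = -569*(-1/3453) - 288 = 569/3453 - 288 = -993895/3453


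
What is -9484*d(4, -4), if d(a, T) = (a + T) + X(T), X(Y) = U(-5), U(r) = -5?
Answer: 47420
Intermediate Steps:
X(Y) = -5
d(a, T) = -5 + T + a (d(a, T) = (a + T) - 5 = (T + a) - 5 = -5 + T + a)
-9484*d(4, -4) = -9484*(-5 - 4 + 4) = -9484*(-5) = 47420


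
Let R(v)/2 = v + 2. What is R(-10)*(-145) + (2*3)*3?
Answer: 2338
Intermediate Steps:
R(v) = 4 + 2*v (R(v) = 2*(v + 2) = 2*(2 + v) = 4 + 2*v)
R(-10)*(-145) + (2*3)*3 = (4 + 2*(-10))*(-145) + (2*3)*3 = (4 - 20)*(-145) + 6*3 = -16*(-145) + 18 = 2320 + 18 = 2338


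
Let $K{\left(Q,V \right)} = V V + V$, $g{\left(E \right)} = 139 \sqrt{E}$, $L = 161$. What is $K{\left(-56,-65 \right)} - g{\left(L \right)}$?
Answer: $4160 - 139 \sqrt{161} \approx 2396.3$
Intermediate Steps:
$K{\left(Q,V \right)} = V + V^{2}$ ($K{\left(Q,V \right)} = V^{2} + V = V + V^{2}$)
$K{\left(-56,-65 \right)} - g{\left(L \right)} = - 65 \left(1 - 65\right) - 139 \sqrt{161} = \left(-65\right) \left(-64\right) - 139 \sqrt{161} = 4160 - 139 \sqrt{161}$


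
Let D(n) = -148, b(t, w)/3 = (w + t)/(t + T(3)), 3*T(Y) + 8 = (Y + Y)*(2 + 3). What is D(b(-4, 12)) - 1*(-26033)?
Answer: 25885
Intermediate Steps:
T(Y) = -8/3 + 10*Y/3 (T(Y) = -8/3 + ((Y + Y)*(2 + 3))/3 = -8/3 + ((2*Y)*5)/3 = -8/3 + (10*Y)/3 = -8/3 + 10*Y/3)
b(t, w) = 3*(t + w)/(22/3 + t) (b(t, w) = 3*((w + t)/(t + (-8/3 + (10/3)*3))) = 3*((t + w)/(t + (-8/3 + 10))) = 3*((t + w)/(t + 22/3)) = 3*((t + w)/(22/3 + t)) = 3*(t + w)/(22/3 + t))
D(b(-4, 12)) - 1*(-26033) = -148 - 1*(-26033) = -148 + 26033 = 25885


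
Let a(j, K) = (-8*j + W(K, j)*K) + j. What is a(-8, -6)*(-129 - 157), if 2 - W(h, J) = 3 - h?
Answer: -28028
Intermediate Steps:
W(h, J) = -1 + h (W(h, J) = 2 - (3 - h) = 2 + (-3 + h) = -1 + h)
a(j, K) = -7*j + K*(-1 + K) (a(j, K) = (-8*j + (-1 + K)*K) + j = (-8*j + K*(-1 + K)) + j = -7*j + K*(-1 + K))
a(-8, -6)*(-129 - 157) = (-7*(-8) - 6*(-1 - 6))*(-129 - 157) = (56 - 6*(-7))*(-286) = (56 + 42)*(-286) = 98*(-286) = -28028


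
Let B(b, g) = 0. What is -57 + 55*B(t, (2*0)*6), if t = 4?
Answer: -57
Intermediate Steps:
-57 + 55*B(t, (2*0)*6) = -57 + 55*0 = -57 + 0 = -57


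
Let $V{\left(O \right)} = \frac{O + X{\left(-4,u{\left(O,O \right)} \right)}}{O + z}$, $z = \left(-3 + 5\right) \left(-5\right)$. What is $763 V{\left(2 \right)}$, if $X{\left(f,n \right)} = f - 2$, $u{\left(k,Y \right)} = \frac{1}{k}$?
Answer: $\frac{763}{2} \approx 381.5$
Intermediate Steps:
$X{\left(f,n \right)} = -2 + f$ ($X{\left(f,n \right)} = f - 2 = -2 + f$)
$z = -10$ ($z = 2 \left(-5\right) = -10$)
$V{\left(O \right)} = \frac{-6 + O}{-10 + O}$ ($V{\left(O \right)} = \frac{O - 6}{O - 10} = \frac{O - 6}{-10 + O} = \frac{-6 + O}{-10 + O}$)
$763 V{\left(2 \right)} = 763 \frac{-6 + 2}{-10 + 2} = 763 \frac{1}{-8} \left(-4\right) = 763 \left(\left(- \frac{1}{8}\right) \left(-4\right)\right) = 763 \cdot \frac{1}{2} = \frac{763}{2}$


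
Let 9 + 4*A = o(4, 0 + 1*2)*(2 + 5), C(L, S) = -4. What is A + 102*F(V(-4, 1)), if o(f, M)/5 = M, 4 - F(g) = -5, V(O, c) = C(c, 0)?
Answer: 3733/4 ≈ 933.25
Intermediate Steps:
V(O, c) = -4
F(g) = 9 (F(g) = 4 - 1*(-5) = 4 + 5 = 9)
o(f, M) = 5*M
A = 61/4 (A = -9/4 + ((5*(0 + 1*2))*(2 + 5))/4 = -9/4 + ((5*(0 + 2))*7)/4 = -9/4 + ((5*2)*7)/4 = -9/4 + (10*7)/4 = -9/4 + (¼)*70 = -9/4 + 35/2 = 61/4 ≈ 15.250)
A + 102*F(V(-4, 1)) = 61/4 + 102*9 = 61/4 + 918 = 3733/4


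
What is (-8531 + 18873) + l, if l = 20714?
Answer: 31056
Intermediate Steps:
(-8531 + 18873) + l = (-8531 + 18873) + 20714 = 10342 + 20714 = 31056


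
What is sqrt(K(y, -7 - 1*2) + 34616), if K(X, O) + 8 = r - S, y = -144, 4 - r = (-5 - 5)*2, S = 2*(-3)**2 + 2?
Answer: 2*sqrt(8653) ≈ 186.04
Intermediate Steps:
S = 20 (S = 2*9 + 2 = 18 + 2 = 20)
r = 24 (r = 4 - (-5 - 5)*2 = 4 - (-10)*2 = 4 - 1*(-20) = 4 + 20 = 24)
K(X, O) = -4 (K(X, O) = -8 + (24 - 1*20) = -8 + (24 - 20) = -8 + 4 = -4)
sqrt(K(y, -7 - 1*2) + 34616) = sqrt(-4 + 34616) = sqrt(34612) = 2*sqrt(8653)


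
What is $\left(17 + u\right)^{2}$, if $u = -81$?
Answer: $4096$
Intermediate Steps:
$\left(17 + u\right)^{2} = \left(17 - 81\right)^{2} = \left(-64\right)^{2} = 4096$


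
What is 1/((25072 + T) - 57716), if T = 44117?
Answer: 1/11473 ≈ 8.7161e-5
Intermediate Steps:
1/((25072 + T) - 57716) = 1/((25072 + 44117) - 57716) = 1/(69189 - 57716) = 1/11473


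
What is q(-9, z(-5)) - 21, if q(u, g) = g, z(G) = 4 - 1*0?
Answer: -17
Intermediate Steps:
z(G) = 4 (z(G) = 4 + 0 = 4)
q(-9, z(-5)) - 21 = 4 - 21 = -17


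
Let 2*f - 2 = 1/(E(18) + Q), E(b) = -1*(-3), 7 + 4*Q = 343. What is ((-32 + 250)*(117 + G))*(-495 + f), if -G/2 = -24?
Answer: -515300225/29 ≈ -1.7769e+7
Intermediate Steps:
G = 48 (G = -2*(-24) = 48)
Q = 84 (Q = -7/4 + (1/4)*343 = -7/4 + 343/4 = 84)
E(b) = 3
f = 175/174 (f = 1 + 1/(2*(3 + 84)) = 1 + (1/2)/87 = 1 + (1/2)*(1/87) = 1 + 1/174 = 175/174 ≈ 1.0057)
((-32 + 250)*(117 + G))*(-495 + f) = ((-32 + 250)*(117 + 48))*(-495 + 175/174) = (218*165)*(-85955/174) = 35970*(-85955/174) = -515300225/29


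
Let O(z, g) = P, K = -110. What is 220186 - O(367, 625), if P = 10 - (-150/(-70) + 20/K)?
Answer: 16953703/77 ≈ 2.2018e+5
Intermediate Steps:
P = 619/77 (P = 10 - (-150/(-70) + 20/(-110)) = 10 - (-150*(-1/70) + 20*(-1/110)) = 10 - (15/7 - 2/11) = 10 - 1*151/77 = 10 - 151/77 = 619/77 ≈ 8.0390)
O(z, g) = 619/77
220186 - O(367, 625) = 220186 - 1*619/77 = 220186 - 619/77 = 16953703/77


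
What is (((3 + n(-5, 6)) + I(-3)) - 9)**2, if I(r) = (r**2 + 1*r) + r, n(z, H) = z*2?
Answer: 169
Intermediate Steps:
n(z, H) = 2*z
I(r) = r**2 + 2*r (I(r) = (r**2 + r) + r = (r + r**2) + r = r**2 + 2*r)
(((3 + n(-5, 6)) + I(-3)) - 9)**2 = (((3 + 2*(-5)) - 3*(2 - 3)) - 9)**2 = (((3 - 10) - 3*(-1)) - 9)**2 = ((-7 + 3) - 9)**2 = (-4 - 9)**2 = (-13)**2 = 169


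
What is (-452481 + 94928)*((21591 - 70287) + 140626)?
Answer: -32869847290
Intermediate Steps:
(-452481 + 94928)*((21591 - 70287) + 140626) = -357553*(-48696 + 140626) = -357553*91930 = -32869847290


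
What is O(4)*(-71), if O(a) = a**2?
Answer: -1136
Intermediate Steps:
O(4)*(-71) = 4**2*(-71) = 16*(-71) = -1136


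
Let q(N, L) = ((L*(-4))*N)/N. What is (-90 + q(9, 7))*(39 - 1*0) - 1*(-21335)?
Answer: 16733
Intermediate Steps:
q(N, L) = -4*L (q(N, L) = ((-4*L)*N)/N = (-4*L*N)/N = -4*L)
(-90 + q(9, 7))*(39 - 1*0) - 1*(-21335) = (-90 - 4*7)*(39 - 1*0) - 1*(-21335) = (-90 - 28)*(39 + 0) + 21335 = -118*39 + 21335 = -4602 + 21335 = 16733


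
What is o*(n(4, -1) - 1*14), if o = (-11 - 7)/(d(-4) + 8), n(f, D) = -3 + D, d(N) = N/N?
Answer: 36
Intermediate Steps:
d(N) = 1
o = -2 (o = (-11 - 7)/(1 + 8) = -18/9 = -18*⅑ = -2)
o*(n(4, -1) - 1*14) = -2*((-3 - 1) - 1*14) = -2*(-4 - 14) = -2*(-18) = 36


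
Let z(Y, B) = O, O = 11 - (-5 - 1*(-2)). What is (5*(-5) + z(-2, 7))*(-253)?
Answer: 2783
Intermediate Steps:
O = 14 (O = 11 - (-5 + 2) = 11 - 1*(-3) = 11 + 3 = 14)
z(Y, B) = 14
(5*(-5) + z(-2, 7))*(-253) = (5*(-5) + 14)*(-253) = (-25 + 14)*(-253) = -11*(-253) = 2783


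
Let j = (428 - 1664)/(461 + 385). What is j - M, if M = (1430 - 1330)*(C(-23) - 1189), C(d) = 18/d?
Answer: 385841762/3243 ≈ 1.1898e+5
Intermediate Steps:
j = -206/141 (j = -1236/846 = -1236*1/846 = -206/141 ≈ -1.4610)
M = -2736500/23 (M = (1430 - 1330)*(18/(-23) - 1189) = 100*(18*(-1/23) - 1189) = 100*(-18/23 - 1189) = 100*(-27365/23) = -2736500/23 ≈ -1.1898e+5)
j - M = -206/141 - 1*(-2736500/23) = -206/141 + 2736500/23 = 385841762/3243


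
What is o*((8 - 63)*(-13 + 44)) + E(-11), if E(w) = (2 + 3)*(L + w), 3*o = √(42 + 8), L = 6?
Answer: -25 - 8525*√2/3 ≈ -4043.7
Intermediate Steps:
o = 5*√2/3 (o = √(42 + 8)/3 = √50/3 = (5*√2)/3 = 5*√2/3 ≈ 2.3570)
E(w) = 30 + 5*w (E(w) = (2 + 3)*(6 + w) = 5*(6 + w) = 30 + 5*w)
o*((8 - 63)*(-13 + 44)) + E(-11) = (5*√2/3)*((8 - 63)*(-13 + 44)) + (30 + 5*(-11)) = (5*√2/3)*(-55*31) + (30 - 55) = (5*√2/3)*(-1705) - 25 = -8525*√2/3 - 25 = -25 - 8525*√2/3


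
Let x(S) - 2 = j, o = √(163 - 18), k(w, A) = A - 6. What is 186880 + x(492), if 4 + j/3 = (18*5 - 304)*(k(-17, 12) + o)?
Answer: 183018 - 642*√145 ≈ 1.7529e+5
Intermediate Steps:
k(w, A) = -6 + A
o = √145 ≈ 12.042
j = -3864 - 642*√145 (j = -12 + 3*((18*5 - 304)*((-6 + 12) + √145)) = -12 + 3*((90 - 304)*(6 + √145)) = -12 + 3*(-214*(6 + √145)) = -12 + 3*(-1284 - 214*√145) = -12 + (-3852 - 642*√145) = -3864 - 642*√145 ≈ -11595.)
x(S) = -3862 - 642*√145 (x(S) = 2 + (-3864 - 642*√145) = -3862 - 642*√145)
186880 + x(492) = 186880 + (-3862 - 642*√145) = 183018 - 642*√145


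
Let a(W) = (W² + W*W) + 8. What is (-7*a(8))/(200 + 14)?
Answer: -476/107 ≈ -4.4486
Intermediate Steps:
a(W) = 8 + 2*W² (a(W) = (W² + W²) + 8 = 2*W² + 8 = 8 + 2*W²)
(-7*a(8))/(200 + 14) = (-7*(8 + 2*8²))/(200 + 14) = -7*(8 + 2*64)/214 = -7*(8 + 128)*(1/214) = -7*136*(1/214) = -952*1/214 = -476/107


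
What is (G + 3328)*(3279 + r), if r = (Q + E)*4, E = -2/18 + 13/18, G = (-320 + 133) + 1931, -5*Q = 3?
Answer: 748409104/45 ≈ 1.6631e+7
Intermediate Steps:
Q = -⅗ (Q = -⅕*3 = -⅗ ≈ -0.60000)
G = 1744 (G = -187 + 1931 = 1744)
E = 11/18 (E = -2*1/18 + 13*(1/18) = -⅑ + 13/18 = 11/18 ≈ 0.61111)
r = 2/45 (r = (-⅗ + 11/18)*4 = (1/90)*4 = 2/45 ≈ 0.044444)
(G + 3328)*(3279 + r) = (1744 + 3328)*(3279 + 2/45) = 5072*(147557/45) = 748409104/45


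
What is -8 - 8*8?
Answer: -72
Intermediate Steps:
-8 - 8*8 = -8 - 64 = -72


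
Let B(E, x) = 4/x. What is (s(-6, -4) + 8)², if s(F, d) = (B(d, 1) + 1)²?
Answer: 1089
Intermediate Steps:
s(F, d) = 25 (s(F, d) = (4/1 + 1)² = (4*1 + 1)² = (4 + 1)² = 5² = 25)
(s(-6, -4) + 8)² = (25 + 8)² = 33² = 1089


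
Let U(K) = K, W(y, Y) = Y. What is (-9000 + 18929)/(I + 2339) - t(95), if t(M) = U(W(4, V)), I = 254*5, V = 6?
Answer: -11725/3609 ≈ -3.2488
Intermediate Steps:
I = 1270
t(M) = 6
(-9000 + 18929)/(I + 2339) - t(95) = (-9000 + 18929)/(1270 + 2339) - 1*6 = 9929/3609 - 6 = -11725/3609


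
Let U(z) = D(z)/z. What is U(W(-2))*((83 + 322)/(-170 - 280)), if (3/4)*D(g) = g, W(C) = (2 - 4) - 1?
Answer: -6/5 ≈ -1.2000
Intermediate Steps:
W(C) = -3 (W(C) = -2 - 1 = -3)
D(g) = 4*g/3
U(z) = 4/3 (U(z) = (4*z/3)/z = 4/3)
U(W(-2))*((83 + 322)/(-170 - 280)) = 4*((83 + 322)/(-170 - 280))/3 = 4*(405/(-450))/3 = 4*(405*(-1/450))/3 = (4/3)*(-9/10) = -6/5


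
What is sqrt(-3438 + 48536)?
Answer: sqrt(45098) ≈ 212.36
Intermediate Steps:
sqrt(-3438 + 48536) = sqrt(45098)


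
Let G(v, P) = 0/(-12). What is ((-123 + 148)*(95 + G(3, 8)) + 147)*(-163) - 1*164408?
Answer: -575494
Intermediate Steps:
G(v, P) = 0 (G(v, P) = 0*(-1/12) = 0)
((-123 + 148)*(95 + G(3, 8)) + 147)*(-163) - 1*164408 = ((-123 + 148)*(95 + 0) + 147)*(-163) - 1*164408 = (25*95 + 147)*(-163) - 164408 = (2375 + 147)*(-163) - 164408 = 2522*(-163) - 164408 = -411086 - 164408 = -575494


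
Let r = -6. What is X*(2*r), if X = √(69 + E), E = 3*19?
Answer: -36*√14 ≈ -134.70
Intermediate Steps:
E = 57
X = 3*√14 (X = √(69 + 57) = √126 = 3*√14 ≈ 11.225)
X*(2*r) = (3*√14)*(2*(-6)) = (3*√14)*(-12) = -36*√14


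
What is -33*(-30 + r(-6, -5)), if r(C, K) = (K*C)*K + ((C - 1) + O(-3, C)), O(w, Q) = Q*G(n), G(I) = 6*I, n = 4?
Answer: 10923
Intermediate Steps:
O(w, Q) = 24*Q (O(w, Q) = Q*(6*4) = Q*24 = 24*Q)
r(C, K) = -1 + 25*C + C*K² (r(C, K) = (K*C)*K + ((C - 1) + 24*C) = (C*K)*K + ((-1 + C) + 24*C) = C*K² + (-1 + 25*C) = -1 + 25*C + C*K²)
-33*(-30 + r(-6, -5)) = -33*(-30 + (-1 + 25*(-6) - 6*(-5)²)) = -33*(-30 + (-1 - 150 - 6*25)) = -33*(-30 + (-1 - 150 - 150)) = -33*(-30 - 301) = -33*(-331) = 10923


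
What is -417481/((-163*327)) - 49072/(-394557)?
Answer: 18592848621/2336698073 ≈ 7.9569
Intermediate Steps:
-417481/((-163*327)) - 49072/(-394557) = -417481/(-53301) - 49072*(-1/394557) = -417481*(-1/53301) + 49072/394557 = 417481/53301 + 49072/394557 = 18592848621/2336698073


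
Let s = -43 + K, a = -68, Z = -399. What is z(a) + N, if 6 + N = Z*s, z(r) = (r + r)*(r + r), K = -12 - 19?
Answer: 48016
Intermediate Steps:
K = -31
z(r) = 4*r² (z(r) = (2*r)*(2*r) = 4*r²)
s = -74 (s = -43 - 31 = -74)
N = 29520 (N = -6 - 399*(-74) = -6 + 29526 = 29520)
z(a) + N = 4*(-68)² + 29520 = 4*4624 + 29520 = 18496 + 29520 = 48016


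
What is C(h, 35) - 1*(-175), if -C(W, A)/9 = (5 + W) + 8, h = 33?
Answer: -239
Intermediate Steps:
C(W, A) = -117 - 9*W (C(W, A) = -9*((5 + W) + 8) = -9*(13 + W) = -117 - 9*W)
C(h, 35) - 1*(-175) = (-117 - 9*33) - 1*(-175) = (-117 - 297) + 175 = -414 + 175 = -239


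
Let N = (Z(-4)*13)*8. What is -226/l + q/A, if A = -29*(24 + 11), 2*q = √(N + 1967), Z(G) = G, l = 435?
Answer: -226/435 - √1551/2030 ≈ -0.53894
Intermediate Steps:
N = -416 (N = -4*13*8 = -52*8 = -416)
q = √1551/2 (q = √(-416 + 1967)/2 = √1551/2 ≈ 19.691)
A = -1015 (A = -29*35 = -1015)
-226/l + q/A = -226/435 + (√1551/2)/(-1015) = -226*1/435 + (√1551/2)*(-1/1015) = -226/435 - √1551/2030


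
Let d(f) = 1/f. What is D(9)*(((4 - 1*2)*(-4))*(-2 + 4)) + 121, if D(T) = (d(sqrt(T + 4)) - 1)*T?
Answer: 265 - 144*sqrt(13)/13 ≈ 225.06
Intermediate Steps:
D(T) = T*(-1 + 1/sqrt(4 + T)) (D(T) = (1/(sqrt(T + 4)) - 1)*T = (1/(sqrt(4 + T)) - 1)*T = (1/sqrt(4 + T) - 1)*T = (-1 + 1/sqrt(4 + T))*T = T*(-1 + 1/sqrt(4 + T)))
D(9)*(((4 - 1*2)*(-4))*(-2 + 4)) + 121 = (-1*9 + 9/sqrt(4 + 9))*(((4 - 1*2)*(-4))*(-2 + 4)) + 121 = (-9 + 9/sqrt(13))*(((4 - 2)*(-4))*2) + 121 = (-9 + 9*(sqrt(13)/13))*((2*(-4))*2) + 121 = (-9 + 9*sqrt(13)/13)*(-8*2) + 121 = (-9 + 9*sqrt(13)/13)*(-16) + 121 = (144 - 144*sqrt(13)/13) + 121 = 265 - 144*sqrt(13)/13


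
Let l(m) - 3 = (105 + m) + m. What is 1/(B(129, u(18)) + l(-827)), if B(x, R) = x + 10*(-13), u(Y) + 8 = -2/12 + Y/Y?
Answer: -1/1547 ≈ -0.00064641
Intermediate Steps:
l(m) = 108 + 2*m (l(m) = 3 + ((105 + m) + m) = 3 + (105 + 2*m) = 108 + 2*m)
u(Y) = -43/6 (u(Y) = -8 + (-2/12 + Y/Y) = -8 + (-2*1/12 + 1) = -8 + (-1/6 + 1) = -8 + 5/6 = -43/6)
B(x, R) = -130 + x (B(x, R) = x - 130 = -130 + x)
1/(B(129, u(18)) + l(-827)) = 1/((-130 + 129) + (108 + 2*(-827))) = 1/(-1 + (108 - 1654)) = 1/(-1 - 1546) = 1/(-1547) = -1/1547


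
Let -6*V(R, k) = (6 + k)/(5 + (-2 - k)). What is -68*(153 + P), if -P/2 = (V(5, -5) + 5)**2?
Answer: -2025295/288 ≈ -7032.3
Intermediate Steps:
V(R, k) = -(6 + k)/(6*(3 - k)) (V(R, k) = -(6 + k)/(6*(5 + (-2 - k))) = -(6 + k)/(6*(3 - k)))
P = -57121/1152 (P = -2*((6 - 5)/(6*(-3 - 5)) + 5)**2 = -2*((1/6)*1/(-8) + 5)**2 = -2*((1/6)*(-1/8)*1 + 5)**2 = -2*(-1/48 + 5)**2 = -2*(239/48)**2 = -2*57121/2304 = -57121/1152 ≈ -49.584)
-68*(153 + P) = -68*(153 - 57121/1152) = -68*119135/1152 = -2025295/288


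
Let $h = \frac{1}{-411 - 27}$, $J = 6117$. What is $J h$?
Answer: $- \frac{2039}{146} \approx -13.966$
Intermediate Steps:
$h = - \frac{1}{438}$ ($h = \frac{1}{-438} = - \frac{1}{438} \approx -0.0022831$)
$J h = 6117 \left(- \frac{1}{438}\right) = - \frac{2039}{146}$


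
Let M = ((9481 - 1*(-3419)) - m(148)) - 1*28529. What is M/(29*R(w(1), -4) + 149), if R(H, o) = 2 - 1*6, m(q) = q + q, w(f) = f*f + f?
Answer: -15925/33 ≈ -482.58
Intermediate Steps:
w(f) = f + f² (w(f) = f² + f = f + f²)
m(q) = 2*q
R(H, o) = -4 (R(H, o) = 2 - 6 = -4)
M = -15925 (M = ((9481 - 1*(-3419)) - 2*148) - 1*28529 = ((9481 + 3419) - 1*296) - 28529 = (12900 - 296) - 28529 = 12604 - 28529 = -15925)
M/(29*R(w(1), -4) + 149) = -15925/(29*(-4) + 149) = -15925/(-116 + 149) = -15925/33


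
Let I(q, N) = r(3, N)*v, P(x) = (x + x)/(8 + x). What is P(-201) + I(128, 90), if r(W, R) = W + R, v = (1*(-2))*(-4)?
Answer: 143994/193 ≈ 746.08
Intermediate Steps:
v = 8 (v = -2*(-4) = 8)
r(W, R) = R + W
P(x) = 2*x/(8 + x) (P(x) = (2*x)/(8 + x) = 2*x/(8 + x))
I(q, N) = 24 + 8*N (I(q, N) = (N + 3)*8 = (3 + N)*8 = 24 + 8*N)
P(-201) + I(128, 90) = 2*(-201)/(8 - 201) + (24 + 8*90) = 2*(-201)/(-193) + (24 + 720) = 2*(-201)*(-1/193) + 744 = 402/193 + 744 = 143994/193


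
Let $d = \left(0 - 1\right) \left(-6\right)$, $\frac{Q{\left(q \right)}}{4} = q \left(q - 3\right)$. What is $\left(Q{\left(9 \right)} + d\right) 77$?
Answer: $17094$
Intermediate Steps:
$Q{\left(q \right)} = 4 q \left(-3 + q\right)$ ($Q{\left(q \right)} = 4 q \left(q - 3\right) = 4 q \left(-3 + q\right)$)
$d = 6$ ($d = \left(-1\right) \left(-6\right) = 6$)
$\left(Q{\left(9 \right)} + d\right) 77 = \left(4 \cdot 9 \left(-3 + 9\right) + 6\right) 77 = \left(4 \cdot 9 \cdot 6 + 6\right) 77 = \left(216 + 6\right) 77 = 222 \cdot 77 = 17094$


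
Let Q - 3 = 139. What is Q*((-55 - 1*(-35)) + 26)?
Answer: 852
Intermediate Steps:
Q = 142 (Q = 3 + 139 = 142)
Q*((-55 - 1*(-35)) + 26) = 142*((-55 - 1*(-35)) + 26) = 142*((-55 + 35) + 26) = 142*(-20 + 26) = 142*6 = 852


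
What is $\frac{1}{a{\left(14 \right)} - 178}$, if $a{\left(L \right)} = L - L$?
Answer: $- \frac{1}{178} \approx -0.005618$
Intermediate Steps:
$a{\left(L \right)} = 0$
$\frac{1}{a{\left(14 \right)} - 178} = \frac{1}{0 - 178} = \frac{1}{-178} = - \frac{1}{178}$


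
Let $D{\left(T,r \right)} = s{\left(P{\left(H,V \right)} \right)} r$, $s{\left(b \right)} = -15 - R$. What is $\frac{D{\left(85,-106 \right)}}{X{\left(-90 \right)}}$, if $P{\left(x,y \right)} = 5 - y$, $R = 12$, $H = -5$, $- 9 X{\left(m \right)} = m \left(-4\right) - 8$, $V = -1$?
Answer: $- \frac{12879}{176} \approx -73.176$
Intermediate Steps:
$X{\left(m \right)} = \frac{8}{9} + \frac{4 m}{9}$ ($X{\left(m \right)} = - \frac{m \left(-4\right) - 8}{9} = - \frac{- 4 m - 8}{9} = - \frac{-8 - 4 m}{9} = \frac{8}{9} + \frac{4 m}{9}$)
$s{\left(b \right)} = -27$ ($s{\left(b \right)} = -15 - 12 = -27$)
$D{\left(T,r \right)} = - 27 r$
$\frac{D{\left(85,-106 \right)}}{X{\left(-90 \right)}} = \frac{\left(-27\right) \left(-106\right)}{\frac{8}{9} + \frac{4}{9} \left(-90\right)} = \frac{2862}{\frac{8}{9} - 40} = \frac{2862}{- \frac{352}{9}} = 2862 \left(- \frac{9}{352}\right) = - \frac{12879}{176}$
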